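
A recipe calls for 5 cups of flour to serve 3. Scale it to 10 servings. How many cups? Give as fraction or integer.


Original: 5 cups for 3 servings
Target servings = 10
Scaling factor = 10/3
New amount = 5 * 10/3
= 50/3
= 50/3 cups

50/3


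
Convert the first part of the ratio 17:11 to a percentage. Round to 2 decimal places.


Total parts = 17 + 11 = 28
First part fraction = 17/28
Percentage = (17/28) * 100
= 0.607143 * 100
= 60.71%

60.71


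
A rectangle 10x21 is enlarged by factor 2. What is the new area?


Original dimensions: 10 x 21
Enlargement factor = 2
New width = 10 * 2 = 20
New height = 21 * 2 = 42
New area = 20 * 42 = 840

840


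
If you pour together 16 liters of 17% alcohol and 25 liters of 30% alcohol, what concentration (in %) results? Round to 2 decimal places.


Solute in mixture 1 = 17% of 16 L = 16*17/100 = 68/25 L
Solute in mixture 2 = 30% of 25 L = 25*30/100 = 15/2 L
Total solute = 68/25 + 15/2 = 511/50 L
Total volume = 16 + 25 = 41 L
Final concentration = 511/50/41 * 100 = 24.93%

24.93


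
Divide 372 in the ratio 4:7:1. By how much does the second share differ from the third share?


Total parts = 4 + 7 + 1 = 12
Value per part = 372 / 12 = 31
Shares: 4*31=124, 7*31=217, 1*31=31
Second share = 217, third share = 31
Difference = |217 - 31| = 186

186


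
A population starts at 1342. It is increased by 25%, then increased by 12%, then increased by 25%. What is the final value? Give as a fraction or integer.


Start: 1342
Step 1: increase by 25% => multiply by 125/100
  1342 * 125/100 = 3355/2
Step 2: increase by 12% => multiply by 112/100
  3355/2 * 112/100 = 9394/5
Step 3: increase by 25% => multiply by 125/100
  9394/5 * 125/100 = 4697/2
Final value = 4697/2

4697/2


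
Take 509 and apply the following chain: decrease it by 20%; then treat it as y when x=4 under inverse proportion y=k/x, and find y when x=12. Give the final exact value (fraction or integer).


Start with 509.
Step 1: Decrease by 20%: 509 * 80/100 = 2036/5
Step 2: Inverse prop: k = (2036/5)*4; new y = k/12 = 2036/5*4/12 = 2036/15
Final result = 2036/15

2036/15


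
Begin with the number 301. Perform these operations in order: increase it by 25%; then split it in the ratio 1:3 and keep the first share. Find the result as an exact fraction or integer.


Start with 301.
Step 1: Increase by 25%: 301 * 125/100 = 1505/4
Step 2: Split 1:3, first share = 1505/4 * 1/4 = 1505/16
Final result = 1505/16

1505/16


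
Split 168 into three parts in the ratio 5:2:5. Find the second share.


Ratio = 5:2:5
Total parts = 5 + 2 + 5 = 12
Value per part = 168 / 12 = 14
First share = 5 * 14 = 70
Middle share = 2 * 14 = 28
Third share = 5 * 14 = 70

28


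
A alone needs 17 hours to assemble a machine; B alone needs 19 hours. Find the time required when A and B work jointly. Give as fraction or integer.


Rate of A = 1/17 job per hour
Rate of B = 1/19 job per hour
Combined rate = 1/17 + 1/19
Find common denominator: (19 + 17)/(17*19) = 36/323
Combined rate = 36/323 job per hour
Time together = 1 / (36/323) = 323/36 hours

323/36


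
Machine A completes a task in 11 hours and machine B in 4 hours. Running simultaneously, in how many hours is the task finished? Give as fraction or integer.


Rate of A = 1/11 job per hour
Rate of B = 1/4 job per hour
Combined rate = 1/11 + 1/4
Find common denominator: (4 + 11)/(11*4) = 15/44
Combined rate = 15/44 job per hour
Time together = 1 / (15/44) = 44/15 hours

44/15


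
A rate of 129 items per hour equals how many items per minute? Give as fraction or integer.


Converting from per hour to per minute
Rate = 129 items per hour
Divide by 60: 129/60
= 43/20 items per minute

43/20


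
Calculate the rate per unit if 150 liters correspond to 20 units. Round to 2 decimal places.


Total liters = 150
Number of units = 20
Unit rate = 150 / 20
= 7.50 liters per unit

7.50


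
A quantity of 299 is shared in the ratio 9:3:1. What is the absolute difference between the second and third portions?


Total parts = 9 + 3 + 1 = 13
Value per part = 299 / 13 = 23
Shares: 9*23=207, 3*23=69, 1*23=23
Second share = 69, third share = 23
Difference = |69 - 23| = 46

46


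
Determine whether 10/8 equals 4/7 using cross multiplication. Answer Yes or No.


Cross multiply to check 10/8 = 4/7
Left cross product: 10 * 7 = 70
Right cross product: 8 * 4 = 32
70 != 32
Not equal, so proportions differ => No

No


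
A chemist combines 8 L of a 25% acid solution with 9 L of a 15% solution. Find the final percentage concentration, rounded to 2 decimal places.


Solute in mixture 1 = 25% of 8 L = 8*25/100 = 2 L
Solute in mixture 2 = 15% of 9 L = 9*15/100 = 27/20 L
Total solute = 2 + 27/20 = 67/20 L
Total volume = 8 + 9 = 17 L
Final concentration = 67/20/17 * 100 = 19.71%

19.71


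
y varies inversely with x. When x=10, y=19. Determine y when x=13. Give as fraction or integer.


Inverse proportion: y = k/x
Find k: k = 10 * 19 = 190
Compute y at x=13: y = 190/13
y = 190/13

190/13


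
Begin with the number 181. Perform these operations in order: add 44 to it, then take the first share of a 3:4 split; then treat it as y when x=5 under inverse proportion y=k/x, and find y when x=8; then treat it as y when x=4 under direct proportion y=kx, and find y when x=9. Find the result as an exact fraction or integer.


Start with 181.
Step 1: Add 44: 181+44=225; split 3:4 first = 225*3/7 = 675/7
Step 2: Inverse prop: k = (675/7)*5; new y = k/8 = 675/7*5/8 = 3375/56
Step 3: Direct prop: k = (3375/56)/4; new y = k*9 = 3375/56*9/4 = 30375/224
Final result = 30375/224

30375/224


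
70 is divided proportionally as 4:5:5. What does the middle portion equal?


Ratio = 4:5:5
Total parts = 4 + 5 + 5 = 14
Value per part = 70 / 14 = 5
First share = 4 * 5 = 20
Middle share = 5 * 5 = 25
Third share = 5 * 5 = 25

25


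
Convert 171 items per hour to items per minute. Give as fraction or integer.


Converting from per hour to per minute
Rate = 171 items per hour
Divide by 60: 171/60
= 57/20 items per minute

57/20


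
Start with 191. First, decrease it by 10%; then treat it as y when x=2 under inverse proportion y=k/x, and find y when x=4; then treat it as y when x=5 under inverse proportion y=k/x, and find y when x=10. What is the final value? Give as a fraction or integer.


Start with 191.
Step 1: Decrease by 10%: 191 * 90/100 = 1719/10
Step 2: Inverse prop: k = (1719/10)*2; new y = k/4 = 1719/10*2/4 = 1719/20
Step 3: Inverse prop: k = (1719/20)*5; new y = k/10 = 1719/20*5/10 = 1719/40
Final result = 1719/40

1719/40


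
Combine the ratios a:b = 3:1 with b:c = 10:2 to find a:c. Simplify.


Given a:b = 3:1 and b:c = 10:2
Make b consistent. Multiply first ratio by 10: a:b = 30:10
Multiply second ratio by 1: b:c = 10:2
Now b = 10 in both, so a:b:c = 30:10:2
Therefore a:c = 30:2
Simplify by GCD: a:c = 15:1

15:1


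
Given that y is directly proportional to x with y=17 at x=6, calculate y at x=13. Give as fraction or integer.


Direct proportion: y = kx
Find k: k = 17/6 = 17/6
Compute y at x=13: y = 17/6 * 13
y = 221/6

221/6


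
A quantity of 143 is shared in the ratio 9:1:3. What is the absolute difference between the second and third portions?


Total parts = 9 + 1 + 3 = 13
Value per part = 143 / 13 = 11
Shares: 9*11=99, 1*11=11, 3*11=33
Second share = 11, third share = 33
Difference = |11 - 33| = 22

22


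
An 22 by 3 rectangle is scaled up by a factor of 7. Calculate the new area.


Original dimensions: 22 x 3
Enlargement factor = 7
New width = 22 * 7 = 154
New height = 3 * 7 = 21
New area = 154 * 21 = 3234

3234


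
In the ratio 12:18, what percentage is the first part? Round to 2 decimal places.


Total parts = 12 + 18 = 30
First part fraction = 12/30
Percentage = (12/30) * 100
= 0.4 * 100
= 40.00%

40.00


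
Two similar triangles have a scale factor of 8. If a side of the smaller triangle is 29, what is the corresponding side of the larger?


Similar triangles have proportional sides
Scale factor = 8
Smaller side = 29
Corresponding larger side = 29 * 8
= 232

232


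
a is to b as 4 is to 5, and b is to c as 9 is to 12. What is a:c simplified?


Given a:b = 4:5 and b:c = 9:12
Make b consistent. Multiply first ratio by 9: a:b = 36:45
Multiply second ratio by 5: b:c = 45:60
Now b = 45 in both, so a:b:c = 36:45:60
Therefore a:c = 36:60
Simplify by GCD: a:c = 3:5

3:5


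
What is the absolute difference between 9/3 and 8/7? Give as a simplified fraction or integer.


Simplify: 9/3 = 3 and 8/7 = 8/7
Find common denominator: LCD = 7
Convert: 21/7 and 8/7
Difference = |21 - 8|/7 = 13/7
Simplified = 13/7

13/7


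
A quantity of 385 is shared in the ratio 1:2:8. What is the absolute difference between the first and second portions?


Total parts = 1 + 2 + 8 = 11
Value per part = 385 / 11 = 35
Shares: 1*35=35, 2*35=70, 8*35=280
First share = 35, second share = 70
Difference = |35 - 70| = 35

35


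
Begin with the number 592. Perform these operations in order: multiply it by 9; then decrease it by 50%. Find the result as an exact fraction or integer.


Start with 592.
Step 1: Multiply by 9: 592 * 9 = 5328
Step 2: Decrease by 50%: 5328 * 50/100 = 2664
Final result = 2664

2664


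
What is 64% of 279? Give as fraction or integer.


Compute 64% of 279
Convert percentage: 64% = 64/100
Multiply: 279 * 64/100
= 17856/100
= 4464/25

4464/25


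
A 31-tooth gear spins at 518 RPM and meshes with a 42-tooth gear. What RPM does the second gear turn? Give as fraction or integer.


Gear ratio: teeth_A * RPM_A = teeth_B * RPM_B
31 * 518 = 42 * RPM_B
16058 = 42 * RPM_B
RPM_B = 16058 / 42
RPM_B = 1147/3

1147/3


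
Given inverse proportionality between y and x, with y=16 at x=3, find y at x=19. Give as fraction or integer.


Inverse proportion: y = k/x
Find k: k = 3 * 16 = 48
Compute y at x=19: y = 48/19
y = 48/19

48/19


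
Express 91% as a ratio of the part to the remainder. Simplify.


Part = 91%, Remainder = 9%
Ratio = 91:9
GCD(91, 9) = 1
Simplify: 91:9 = 91:9

91:9


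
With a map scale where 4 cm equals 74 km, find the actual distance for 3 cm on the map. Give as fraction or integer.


Map scale: 4 cm = 74 km
Measured distance on map = 3 cm
Set up proportion: 3 * 74 / 4
= 222 / 4
= 111/2 km

111/2


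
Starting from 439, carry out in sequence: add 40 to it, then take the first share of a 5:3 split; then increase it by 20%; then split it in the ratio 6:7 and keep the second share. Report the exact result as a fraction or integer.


Start with 439.
Step 1: Add 40: 439+40=479; split 5:3 first = 479*5/8 = 2395/8
Step 2: Increase by 20%: 2395/8 * 120/100 = 1437/4
Step 3: Split 6:7, second share = 1437/4 * 7/13 = 10059/52
Final result = 10059/52

10059/52


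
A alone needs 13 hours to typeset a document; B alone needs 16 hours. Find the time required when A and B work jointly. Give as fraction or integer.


Rate of A = 1/13 job per hour
Rate of B = 1/16 job per hour
Combined rate = 1/13 + 1/16
Find common denominator: (16 + 13)/(13*16) = 29/208
Combined rate = 29/208 job per hour
Time together = 1 / (29/208) = 208/29 hours

208/29


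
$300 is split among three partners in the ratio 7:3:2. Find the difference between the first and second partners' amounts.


Total parts = 7 + 3 + 2 = 12
Value per part = 300 / 12 = 25
Shares: 7*25=175, 3*25=75, 2*25=50
First share = 175, second share = 75
Difference = |175 - 75| = 100

100


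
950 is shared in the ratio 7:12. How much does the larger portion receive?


Total parts = 7 + 12 = 19
Value per part = 950 / 19 = 50
First share = 7 * 50 = 350
Second share = 12 * 50 = 600
Larger share = 600

600


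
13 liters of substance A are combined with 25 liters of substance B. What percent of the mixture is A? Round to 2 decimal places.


Volume of A = 13 L
Volume of B = 25 L
Total volume = 13 + 25 = 38 L
Percentage of A = (13/38) * 100
= 34.21%

34.21


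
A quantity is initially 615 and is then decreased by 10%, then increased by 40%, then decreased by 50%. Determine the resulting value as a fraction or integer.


Start: 615
Step 1: decrease by 10% => multiply by 90/100
  615 * 90/100 = 1107/2
Step 2: increase by 40% => multiply by 140/100
  1107/2 * 140/100 = 7749/10
Step 3: decrease by 50% => multiply by 50/100
  7749/10 * 50/100 = 7749/20
Final value = 7749/20

7749/20


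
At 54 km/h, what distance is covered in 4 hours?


Using distance = speed * time
Speed = 54 km/h
Time = 4 hours
Distance = 54 * 4
= 216 km

216


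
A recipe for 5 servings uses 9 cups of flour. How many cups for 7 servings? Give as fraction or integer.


Original: 9 cups for 5 servings
Target servings = 7
Scaling factor = 7/5
New amount = 9 * 7/5
= 63/5
= 63/5 cups

63/5


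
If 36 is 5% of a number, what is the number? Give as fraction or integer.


Given: 36 is 5% of the whole
Set up: 36 = 5/100 * whole
whole = 36 * 100 / 5
whole = 3600 / 5
whole = 720

720


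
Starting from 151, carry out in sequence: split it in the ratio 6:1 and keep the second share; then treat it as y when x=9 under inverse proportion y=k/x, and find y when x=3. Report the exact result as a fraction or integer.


Start with 151.
Step 1: Split 6:1, second share = 151 * 1/7 = 151/7
Step 2: Inverse prop: k = (151/7)*9; new y = k/3 = 151/7*9/3 = 453/7
Final result = 453/7

453/7


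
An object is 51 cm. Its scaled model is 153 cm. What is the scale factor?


Original length = 51 cm
Scaled length = 153 cm
Scale factor = 153 / 51
= 3

3


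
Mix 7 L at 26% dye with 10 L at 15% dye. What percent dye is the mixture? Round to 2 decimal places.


Solute in mixture 1 = 26% of 7 L = 7*26/100 = 91/50 L
Solute in mixture 2 = 15% of 10 L = 10*15/100 = 3/2 L
Total solute = 91/50 + 3/2 = 83/25 L
Total volume = 7 + 10 = 17 L
Final concentration = 83/25/17 * 100 = 19.53%

19.53


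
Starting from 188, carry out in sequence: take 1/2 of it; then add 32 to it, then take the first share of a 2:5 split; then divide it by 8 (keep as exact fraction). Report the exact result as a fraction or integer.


Start with 188.
Step 1: Take 1/2: 188 * 1/2 = 94
Step 2: Add 32: 94+32=126; split 2:5 first = 126*2/7 = 36
Step 3: Divide by 8: 36 / 8 = 9/2
Final result = 9/2

9/2


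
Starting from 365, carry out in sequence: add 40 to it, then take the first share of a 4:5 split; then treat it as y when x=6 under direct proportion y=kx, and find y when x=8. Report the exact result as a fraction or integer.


Start with 365.
Step 1: Add 40: 365+40=405; split 4:5 first = 405*4/9 = 180
Step 2: Direct prop: k = (180)/6; new y = k*8 = 180*8/6 = 240
Final result = 240

240


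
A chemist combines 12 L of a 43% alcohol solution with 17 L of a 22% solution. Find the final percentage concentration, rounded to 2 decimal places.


Solute in mixture 1 = 43% of 12 L = 12*43/100 = 129/25 L
Solute in mixture 2 = 22% of 17 L = 17*22/100 = 187/50 L
Total solute = 129/25 + 187/50 = 89/10 L
Total volume = 12 + 17 = 29 L
Final concentration = 89/10/29 * 100 = 30.69%

30.69


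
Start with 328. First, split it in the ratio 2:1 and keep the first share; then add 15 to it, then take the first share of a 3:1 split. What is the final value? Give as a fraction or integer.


Start with 328.
Step 1: Split 2:1, first share = 328 * 2/3 = 656/3
Step 2: Add 15: 656/3+15=701/3; split 3:1 first = 701/3*3/4 = 701/4
Final result = 701/4

701/4


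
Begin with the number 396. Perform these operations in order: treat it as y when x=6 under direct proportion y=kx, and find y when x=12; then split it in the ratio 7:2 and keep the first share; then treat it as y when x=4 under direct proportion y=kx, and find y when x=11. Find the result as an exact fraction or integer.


Start with 396.
Step 1: Direct prop: k = (396)/6; new y = k*12 = 396*12/6 = 792
Step 2: Split 7:2, first share = 792 * 7/9 = 616
Step 3: Direct prop: k = (616)/4; new y = k*11 = 616*11/4 = 1694
Final result = 1694

1694


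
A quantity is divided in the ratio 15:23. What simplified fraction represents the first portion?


Total parts = 15 + 23 = 38
First part fraction = 15/38
Simplify: 15/38 = 15/38

15/38


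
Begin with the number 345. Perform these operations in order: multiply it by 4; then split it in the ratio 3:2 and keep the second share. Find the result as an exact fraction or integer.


Start with 345.
Step 1: Multiply by 4: 345 * 4 = 1380
Step 2: Split 3:2, second share = 1380 * 2/5 = 552
Final result = 552

552


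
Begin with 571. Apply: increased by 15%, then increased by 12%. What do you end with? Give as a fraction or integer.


Start: 571
Step 1: increase by 15% => multiply by 115/100
  571 * 115/100 = 13133/20
Step 2: increase by 12% => multiply by 112/100
  13133/20 * 112/100 = 91931/125
Final value = 91931/125

91931/125


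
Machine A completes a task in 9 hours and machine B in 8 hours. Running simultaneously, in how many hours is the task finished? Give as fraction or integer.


Rate of A = 1/9 job per hour
Rate of B = 1/8 job per hour
Combined rate = 1/9 + 1/8
Find common denominator: (8 + 9)/(9*8) = 17/72
Combined rate = 17/72 job per hour
Time together = 1 / (17/72) = 72/17 hours

72/17


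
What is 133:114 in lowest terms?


Find GCD(133, 114)
GCD = 19
Divide both by 19: 133/19 = 7, 114/19 = 6
Simplified ratio = 7:6

7:6


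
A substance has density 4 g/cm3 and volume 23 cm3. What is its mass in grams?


Using mass = density * volume
Density = 4 g/cm3
Volume = 23 cm3
Mass = 4 * 23
= 92 g

92


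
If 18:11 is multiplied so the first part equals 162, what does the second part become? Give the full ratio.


Original ratio: 18:11
First term target: 162
Scale factor = 162 / 18 = 9
Multiply second term: 11 * 9 = 99
Equivalent ratio = 162:99

162:99


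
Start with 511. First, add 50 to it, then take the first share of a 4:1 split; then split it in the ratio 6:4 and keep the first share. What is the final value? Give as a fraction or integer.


Start with 511.
Step 1: Add 50: 511+50=561; split 4:1 first = 561*4/5 = 2244/5
Step 2: Split 6:4, first share = 2244/5 * 6/10 = 6732/25
Final result = 6732/25

6732/25


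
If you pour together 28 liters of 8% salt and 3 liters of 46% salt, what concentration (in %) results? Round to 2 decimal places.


Solute in mixture 1 = 8% of 28 L = 28*8/100 = 56/25 L
Solute in mixture 2 = 46% of 3 L = 3*46/100 = 69/50 L
Total solute = 56/25 + 69/50 = 181/50 L
Total volume = 28 + 3 = 31 L
Final concentration = 181/50/31 * 100 = 11.68%

11.68


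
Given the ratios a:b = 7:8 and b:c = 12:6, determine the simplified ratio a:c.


Given a:b = 7:8 and b:c = 12:6
Make b consistent. Multiply first ratio by 12: a:b = 84:96
Multiply second ratio by 8: b:c = 96:48
Now b = 96 in both, so a:b:c = 84:96:48
Therefore a:c = 84:48
Simplify by GCD: a:c = 7:4

7:4


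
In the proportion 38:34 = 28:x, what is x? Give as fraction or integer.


Setting up: 38/34 = 28/x
Cross multiply: 38 * x = 34 * 28
38x = 952
x = 952/38
x = 476/19

476/19


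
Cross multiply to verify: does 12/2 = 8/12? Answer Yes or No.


Cross multiply to check 12/2 = 8/12
Left cross product: 12 * 12 = 144
Right cross product: 2 * 8 = 16
144 != 16
Not equal, so proportions differ => No

No


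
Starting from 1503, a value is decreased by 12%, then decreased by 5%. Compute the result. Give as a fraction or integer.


Start: 1503
Step 1: decrease by 12% => multiply by 88/100
  1503 * 88/100 = 33066/25
Step 2: decrease by 5% => multiply by 95/100
  33066/25 * 95/100 = 314127/250
Final value = 314127/250

314127/250


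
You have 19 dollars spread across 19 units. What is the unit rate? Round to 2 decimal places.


Total dollars = 19
Number of units = 19
Unit rate = 19 / 19
= 1 dollars per unit

1


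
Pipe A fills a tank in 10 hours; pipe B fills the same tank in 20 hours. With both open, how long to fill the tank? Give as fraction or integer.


Rate of A = 1/10 job per hour
Rate of B = 1/20 job per hour
Combined rate = 1/10 + 1/20
Find common denominator: (20 + 10)/(10*20) = 30/200
Combined rate = 3/20 job per hour
Time together = 1 / (3/20) = 20/3 hours

20/3


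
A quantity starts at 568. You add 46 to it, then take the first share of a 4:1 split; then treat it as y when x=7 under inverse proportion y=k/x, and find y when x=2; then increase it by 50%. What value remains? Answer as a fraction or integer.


Start with 568.
Step 1: Add 46: 568+46=614; split 4:1 first = 614*4/5 = 2456/5
Step 2: Inverse prop: k = (2456/5)*7; new y = k/2 = 2456/5*7/2 = 8596/5
Step 3: Increase by 50%: 8596/5 * 150/100 = 12894/5
Final result = 12894/5

12894/5


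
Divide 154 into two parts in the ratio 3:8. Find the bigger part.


Total parts = 3 + 8 = 11
Value per part = 154 / 11 = 14
First share = 3 * 14 = 42
Second share = 8 * 14 = 112
Larger share = 112

112


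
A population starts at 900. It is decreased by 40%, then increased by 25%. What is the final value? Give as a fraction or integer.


Start: 900
Step 1: decrease by 40% => multiply by 60/100
  900 * 60/100 = 540
Step 2: increase by 25% => multiply by 125/100
  540 * 125/100 = 675
Final value = 675

675


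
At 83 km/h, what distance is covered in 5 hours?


Using distance = speed * time
Speed = 83 km/h
Time = 5 hours
Distance = 83 * 5
= 415 km

415


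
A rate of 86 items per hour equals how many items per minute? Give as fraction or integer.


Converting from per hour to per minute
Rate = 86 items per hour
Divide by 60: 86/60
= 43/30 items per minute

43/30


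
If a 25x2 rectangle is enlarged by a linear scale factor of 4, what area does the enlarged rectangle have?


Original dimensions: 25 x 2
Enlargement factor = 4
New width = 25 * 4 = 100
New height = 2 * 4 = 8
New area = 100 * 8 = 800

800


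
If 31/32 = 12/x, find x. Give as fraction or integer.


Setting up: 31/32 = 12/x
Cross multiply: 31 * x = 32 * 12
31x = 384
x = 384/31
x = 384/31

384/31


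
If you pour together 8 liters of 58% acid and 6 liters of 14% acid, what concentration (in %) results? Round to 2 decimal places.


Solute in mixture 1 = 58% of 8 L = 8*58/100 = 116/25 L
Solute in mixture 2 = 14% of 6 L = 6*14/100 = 21/25 L
Total solute = 116/25 + 21/25 = 137/25 L
Total volume = 8 + 6 = 14 L
Final concentration = 137/25/14 * 100 = 39.14%

39.14


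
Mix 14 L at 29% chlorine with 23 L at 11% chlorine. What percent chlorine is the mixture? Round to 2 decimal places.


Solute in mixture 1 = 29% of 14 L = 14*29/100 = 203/50 L
Solute in mixture 2 = 11% of 23 L = 23*11/100 = 253/100 L
Total solute = 203/50 + 253/100 = 659/100 L
Total volume = 14 + 23 = 37 L
Final concentration = 659/100/37 * 100 = 17.81%

17.81


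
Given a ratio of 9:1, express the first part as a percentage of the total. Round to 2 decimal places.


Total parts = 9 + 1 = 10
First part fraction = 9/10
Percentage = (9/10) * 100
= 0.9 * 100
= 90.00%

90.00


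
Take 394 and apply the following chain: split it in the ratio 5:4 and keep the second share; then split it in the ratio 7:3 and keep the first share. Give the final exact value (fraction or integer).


Start with 394.
Step 1: Split 5:4, second share = 394 * 4/9 = 1576/9
Step 2: Split 7:3, first share = 1576/9 * 7/10 = 5516/45
Final result = 5516/45

5516/45


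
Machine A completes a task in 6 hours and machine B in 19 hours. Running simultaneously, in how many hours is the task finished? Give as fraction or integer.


Rate of A = 1/6 job per hour
Rate of B = 1/19 job per hour
Combined rate = 1/6 + 1/19
Find common denominator: (19 + 6)/(6*19) = 25/114
Combined rate = 25/114 job per hour
Time together = 1 / (25/114) = 114/25 hours

114/25


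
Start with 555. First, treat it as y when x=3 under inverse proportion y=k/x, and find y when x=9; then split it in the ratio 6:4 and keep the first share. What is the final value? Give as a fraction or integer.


Start with 555.
Step 1: Inverse prop: k = (555)*3; new y = k/9 = 555*3/9 = 185
Step 2: Split 6:4, first share = 185 * 6/10 = 111
Final result = 111

111


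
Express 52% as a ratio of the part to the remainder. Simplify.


Part = 52%, Remainder = 48%
Ratio = 52:48
GCD(52, 48) = 4
Simplify: 13:12 = 13:12

13:12


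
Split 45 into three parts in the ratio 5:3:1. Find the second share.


Ratio = 5:3:1
Total parts = 5 + 3 + 1 = 9
Value per part = 45 / 9 = 5
First share = 5 * 5 = 25
Middle share = 3 * 5 = 15
Third share = 1 * 5 = 5

15


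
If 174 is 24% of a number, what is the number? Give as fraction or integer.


Given: 174 is 24% of the whole
Set up: 174 = 24/100 * whole
whole = 174 * 100 / 24
whole = 17400 / 24
whole = 725

725


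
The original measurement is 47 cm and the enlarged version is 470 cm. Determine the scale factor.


Original length = 47 cm
Scaled length = 470 cm
Scale factor = 470 / 47
= 10

10


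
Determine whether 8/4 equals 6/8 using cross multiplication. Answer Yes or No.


Cross multiply to check 8/4 = 6/8
Left cross product: 8 * 8 = 64
Right cross product: 4 * 6 = 24
64 != 24
Not equal, so proportions differ => No

No


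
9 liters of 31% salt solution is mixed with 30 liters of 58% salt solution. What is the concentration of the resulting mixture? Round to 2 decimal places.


Solute in mixture 1 = 31% of 9 L = 9*31/100 = 279/100 L
Solute in mixture 2 = 58% of 30 L = 30*58/100 = 87/5 L
Total solute = 279/100 + 87/5 = 2019/100 L
Total volume = 9 + 30 = 39 L
Final concentration = 2019/100/39 * 100 = 51.77%

51.77


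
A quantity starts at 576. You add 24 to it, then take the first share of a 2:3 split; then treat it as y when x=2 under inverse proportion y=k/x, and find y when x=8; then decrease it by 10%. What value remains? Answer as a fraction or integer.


Start with 576.
Step 1: Add 24: 576+24=600; split 2:3 first = 600*2/5 = 240
Step 2: Inverse prop: k = (240)*2; new y = k/8 = 240*2/8 = 60
Step 3: Decrease by 10%: 60 * 90/100 = 54
Final result = 54

54


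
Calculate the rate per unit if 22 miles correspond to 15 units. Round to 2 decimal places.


Total miles = 22
Number of units = 15
Unit rate = 22 / 15
= 1.47 miles per unit

1.47


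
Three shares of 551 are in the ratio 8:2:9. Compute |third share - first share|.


Total parts = 8 + 2 + 9 = 19
Value per part = 551 / 19 = 29
Shares: 8*29=232, 2*29=58, 9*29=261
Third share = 261, first share = 232
Difference = |261 - 232| = 29

29


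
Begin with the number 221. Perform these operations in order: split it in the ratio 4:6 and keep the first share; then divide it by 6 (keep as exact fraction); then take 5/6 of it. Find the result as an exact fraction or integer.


Start with 221.
Step 1: Split 4:6, first share = 221 * 4/10 = 442/5
Step 2: Divide by 6: 442/5 / 6 = 221/15
Step 3: Take 5/6: 221/15 * 5/6 = 221/18
Final result = 221/18

221/18


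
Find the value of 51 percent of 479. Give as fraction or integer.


Compute 51% of 479
Convert percentage: 51% = 51/100
Multiply: 479 * 51/100
= 24429/100
= 24429/100

24429/100


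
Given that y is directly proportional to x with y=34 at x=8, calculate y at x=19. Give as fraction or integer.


Direct proportion: y = kx
Find k: k = 34/8 = 17/4
Compute y at x=19: y = 17/4 * 19
y = 323/4

323/4


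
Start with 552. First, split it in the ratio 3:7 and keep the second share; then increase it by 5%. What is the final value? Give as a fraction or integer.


Start with 552.
Step 1: Split 3:7, second share = 552 * 7/10 = 1932/5
Step 2: Increase by 5%: 1932/5 * 105/100 = 10143/25
Final result = 10143/25

10143/25


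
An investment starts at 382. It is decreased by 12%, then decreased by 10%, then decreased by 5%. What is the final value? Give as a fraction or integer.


Start: 382
Step 1: decrease by 12% => multiply by 88/100
  382 * 88/100 = 8404/25
Step 2: decrease by 10% => multiply by 90/100
  8404/25 * 90/100 = 37818/125
Step 3: decrease by 5% => multiply by 95/100
  37818/125 * 95/100 = 359271/1250
Final value = 359271/1250

359271/1250


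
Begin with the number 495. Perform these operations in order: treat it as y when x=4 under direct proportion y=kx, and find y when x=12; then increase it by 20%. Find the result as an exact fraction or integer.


Start with 495.
Step 1: Direct prop: k = (495)/4; new y = k*12 = 495*12/4 = 1485
Step 2: Increase by 20%: 1485 * 120/100 = 1782
Final result = 1782

1782


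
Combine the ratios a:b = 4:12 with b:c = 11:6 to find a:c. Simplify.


Given a:b = 4:12 and b:c = 11:6
Make b consistent. Multiply first ratio by 11: a:b = 44:132
Multiply second ratio by 12: b:c = 132:72
Now b = 132 in both, so a:b:c = 44:132:72
Therefore a:c = 44:72
Simplify by GCD: a:c = 11:18

11:18


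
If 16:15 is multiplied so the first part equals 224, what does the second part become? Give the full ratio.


Original ratio: 16:15
First term target: 224
Scale factor = 224 / 16 = 14
Multiply second term: 15 * 14 = 210
Equivalent ratio = 224:210

224:210


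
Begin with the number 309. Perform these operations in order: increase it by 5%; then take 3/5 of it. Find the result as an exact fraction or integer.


Start with 309.
Step 1: Increase by 5%: 309 * 105/100 = 6489/20
Step 2: Take 3/5: 6489/20 * 3/5 = 19467/100
Final result = 19467/100

19467/100


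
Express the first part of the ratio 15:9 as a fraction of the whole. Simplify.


Total parts = 15 + 9 = 24
First part fraction = 15/24
Simplify: 15/24 = 5/8

5/8


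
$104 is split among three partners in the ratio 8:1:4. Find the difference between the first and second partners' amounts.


Total parts = 8 + 1 + 4 = 13
Value per part = 104 / 13 = 8
Shares: 8*8=64, 1*8=8, 4*8=32
First share = 64, second share = 8
Difference = |64 - 8| = 56

56


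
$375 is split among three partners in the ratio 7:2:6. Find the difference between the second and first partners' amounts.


Total parts = 7 + 2 + 6 = 15
Value per part = 375 / 15 = 25
Shares: 7*25=175, 2*25=50, 6*25=150
Second share = 50, first share = 175
Difference = |50 - 175| = 125

125


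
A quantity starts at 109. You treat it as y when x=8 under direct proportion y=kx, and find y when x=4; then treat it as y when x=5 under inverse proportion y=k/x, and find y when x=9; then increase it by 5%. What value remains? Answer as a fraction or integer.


Start with 109.
Step 1: Direct prop: k = (109)/8; new y = k*4 = 109*4/8 = 109/2
Step 2: Inverse prop: k = (109/2)*5; new y = k/9 = 109/2*5/9 = 545/18
Step 3: Increase by 5%: 545/18 * 105/100 = 763/24
Final result = 763/24

763/24


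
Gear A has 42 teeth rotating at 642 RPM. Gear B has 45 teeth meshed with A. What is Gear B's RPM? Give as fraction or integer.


Gear ratio: teeth_A * RPM_A = teeth_B * RPM_B
42 * 642 = 45 * RPM_B
26964 = 45 * RPM_B
RPM_B = 26964 / 45
RPM_B = 2996/5

2996/5


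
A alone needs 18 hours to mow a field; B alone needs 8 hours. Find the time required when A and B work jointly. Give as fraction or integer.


Rate of A = 1/18 job per hour
Rate of B = 1/8 job per hour
Combined rate = 1/18 + 1/8
Find common denominator: (8 + 18)/(18*8) = 26/144
Combined rate = 13/72 job per hour
Time together = 1 / (13/72) = 72/13 hours

72/13


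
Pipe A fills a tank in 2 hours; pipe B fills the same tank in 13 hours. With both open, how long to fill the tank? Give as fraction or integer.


Rate of A = 1/2 job per hour
Rate of B = 1/13 job per hour
Combined rate = 1/2 + 1/13
Find common denominator: (13 + 2)/(2*13) = 15/26
Combined rate = 15/26 job per hour
Time together = 1 / (15/26) = 26/15 hours

26/15


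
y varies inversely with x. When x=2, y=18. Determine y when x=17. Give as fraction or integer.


Inverse proportion: y = k/x
Find k: k = 2 * 18 = 36
Compute y at x=17: y = 36/17
y = 36/17

36/17


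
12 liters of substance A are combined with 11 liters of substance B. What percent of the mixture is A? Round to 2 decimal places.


Volume of A = 12 L
Volume of B = 11 L
Total volume = 12 + 11 = 23 L
Percentage of A = (12/23) * 100
= 52.17%

52.17


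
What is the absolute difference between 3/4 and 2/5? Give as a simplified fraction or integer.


Simplify: 3/4 = 3/4 and 2/5 = 2/5
Find common denominator: LCD = 20
Convert: 15/20 and 8/20
Difference = |15 - 8|/20 = 7/20
Simplified = 7/20

7/20


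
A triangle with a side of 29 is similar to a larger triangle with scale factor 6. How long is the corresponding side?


Similar triangles have proportional sides
Scale factor = 6
Smaller side = 29
Corresponding larger side = 29 * 6
= 174

174


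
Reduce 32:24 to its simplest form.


Find GCD(32, 24)
GCD = 8
Divide both by 8: 32/8 = 4, 24/8 = 3
Simplified ratio = 4:3

4:3


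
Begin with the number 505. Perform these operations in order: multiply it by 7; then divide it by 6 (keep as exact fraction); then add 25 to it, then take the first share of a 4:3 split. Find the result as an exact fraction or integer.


Start with 505.
Step 1: Multiply by 7: 505 * 7 = 3535
Step 2: Divide by 6: 3535 / 6 = 3535/6
Step 3: Add 25: 3535/6+25=3685/6; split 4:3 first = 3685/6*4/7 = 7370/21
Final result = 7370/21

7370/21


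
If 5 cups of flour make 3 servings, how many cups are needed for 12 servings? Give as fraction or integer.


Original: 5 cups for 3 servings
Target servings = 12
Scaling factor = 12/3
New amount = 5 * 12/3
= 60/3
= 20 cups

20


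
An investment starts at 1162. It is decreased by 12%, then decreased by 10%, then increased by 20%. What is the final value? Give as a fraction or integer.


Start: 1162
Step 1: decrease by 12% => multiply by 88/100
  1162 * 88/100 = 25564/25
Step 2: decrease by 10% => multiply by 90/100
  25564/25 * 90/100 = 115038/125
Step 3: increase by 20% => multiply by 120/100
  115038/125 * 120/100 = 690228/625
Final value = 690228/625

690228/625


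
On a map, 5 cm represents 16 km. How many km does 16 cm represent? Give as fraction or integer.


Map scale: 5 cm = 16 km
Measured distance on map = 16 cm
Set up proportion: 16 * 16 / 5
= 256 / 5
= 256/5 km

256/5


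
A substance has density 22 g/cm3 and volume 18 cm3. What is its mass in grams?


Using mass = density * volume
Density = 22 g/cm3
Volume = 18 cm3
Mass = 22 * 18
= 396 g

396


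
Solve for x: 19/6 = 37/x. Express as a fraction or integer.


Setting up: 19/6 = 37/x
Cross multiply: 19 * x = 6 * 37
19x = 222
x = 222/19
x = 222/19

222/19


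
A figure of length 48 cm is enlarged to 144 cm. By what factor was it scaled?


Original length = 48 cm
Scaled length = 144 cm
Scale factor = 144 / 48
= 3

3


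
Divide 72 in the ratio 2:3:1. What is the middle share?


Ratio = 2:3:1
Total parts = 2 + 3 + 1 = 6
Value per part = 72 / 6 = 12
First share = 2 * 12 = 24
Middle share = 3 * 12 = 36
Third share = 1 * 12 = 12

36


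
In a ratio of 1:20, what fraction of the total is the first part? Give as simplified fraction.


Total parts = 1 + 20 = 21
First part fraction = 1/21
Simplify: 1/21 = 1/21

1/21


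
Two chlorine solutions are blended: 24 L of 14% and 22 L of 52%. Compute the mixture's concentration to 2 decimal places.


Solute in mixture 1 = 14% of 24 L = 24*14/100 = 84/25 L
Solute in mixture 2 = 52% of 22 L = 22*52/100 = 286/25 L
Total solute = 84/25 + 286/25 = 74/5 L
Total volume = 24 + 22 = 46 L
Final concentration = 74/5/46 * 100 = 32.17%

32.17


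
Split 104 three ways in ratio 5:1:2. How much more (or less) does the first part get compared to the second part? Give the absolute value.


Total parts = 5 + 1 + 2 = 8
Value per part = 104 / 8 = 13
Shares: 5*13=65, 1*13=13, 2*13=26
First share = 65, second share = 13
Difference = |65 - 13| = 52

52


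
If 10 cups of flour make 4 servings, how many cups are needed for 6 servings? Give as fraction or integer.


Original: 10 cups for 4 servings
Target servings = 6
Scaling factor = 6/4
New amount = 10 * 6/4
= 60/4
= 15 cups

15


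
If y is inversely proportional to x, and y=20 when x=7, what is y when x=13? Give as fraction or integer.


Inverse proportion: y = k/x
Find k: k = 7 * 20 = 140
Compute y at x=13: y = 140/13
y = 140/13

140/13


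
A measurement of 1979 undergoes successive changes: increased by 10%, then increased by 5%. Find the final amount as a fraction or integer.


Start: 1979
Step 1: increase by 10% => multiply by 110/100
  1979 * 110/100 = 21769/10
Step 2: increase by 5% => multiply by 105/100
  21769/10 * 105/100 = 457149/200
Final value = 457149/200

457149/200


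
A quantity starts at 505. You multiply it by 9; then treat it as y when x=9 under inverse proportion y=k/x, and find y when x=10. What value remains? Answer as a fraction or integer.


Start with 505.
Step 1: Multiply by 9: 505 * 9 = 4545
Step 2: Inverse prop: k = (4545)*9; new y = k/10 = 4545*9/10 = 8181/2
Final result = 8181/2

8181/2


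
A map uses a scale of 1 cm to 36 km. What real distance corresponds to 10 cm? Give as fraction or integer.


Map scale: 1 cm = 36 km
Measured distance on map = 10 cm
Set up proportion: 10 * 36 / 1
= 360 / 1
= 360 km

360


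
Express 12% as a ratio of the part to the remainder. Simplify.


Part = 12%, Remainder = 88%
Ratio = 12:88
GCD(12, 88) = 4
Simplify: 3:22 = 3:22

3:22


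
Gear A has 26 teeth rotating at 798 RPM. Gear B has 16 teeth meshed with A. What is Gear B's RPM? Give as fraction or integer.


Gear ratio: teeth_A * RPM_A = teeth_B * RPM_B
26 * 798 = 16 * RPM_B
20748 = 16 * RPM_B
RPM_B = 20748 / 16
RPM_B = 5187/4

5187/4


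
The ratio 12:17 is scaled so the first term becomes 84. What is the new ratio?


Original ratio: 12:17
First term target: 84
Scale factor = 84 / 12 = 7
Multiply second term: 17 * 7 = 119
Equivalent ratio = 84:119

84:119


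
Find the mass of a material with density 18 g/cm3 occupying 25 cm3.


Using mass = density * volume
Density = 18 g/cm3
Volume = 25 cm3
Mass = 18 * 25
= 450 g

450


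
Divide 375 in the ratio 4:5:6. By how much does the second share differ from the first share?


Total parts = 4 + 5 + 6 = 15
Value per part = 375 / 15 = 25
Shares: 4*25=100, 5*25=125, 6*25=150
Second share = 125, first share = 100
Difference = |125 - 100| = 25

25


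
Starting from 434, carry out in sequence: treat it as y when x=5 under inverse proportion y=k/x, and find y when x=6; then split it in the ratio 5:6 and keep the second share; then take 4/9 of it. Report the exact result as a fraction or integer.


Start with 434.
Step 1: Inverse prop: k = (434)*5; new y = k/6 = 434*5/6 = 1085/3
Step 2: Split 5:6, second share = 1085/3 * 6/11 = 2170/11
Step 3: Take 4/9: 2170/11 * 4/9 = 8680/99
Final result = 8680/99

8680/99


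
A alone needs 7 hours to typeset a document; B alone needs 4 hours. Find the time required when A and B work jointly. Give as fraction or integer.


Rate of A = 1/7 job per hour
Rate of B = 1/4 job per hour
Combined rate = 1/7 + 1/4
Find common denominator: (4 + 7)/(7*4) = 11/28
Combined rate = 11/28 job per hour
Time together = 1 / (11/28) = 28/11 hours

28/11


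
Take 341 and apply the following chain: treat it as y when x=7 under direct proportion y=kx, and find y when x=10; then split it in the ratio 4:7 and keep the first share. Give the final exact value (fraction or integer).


Start with 341.
Step 1: Direct prop: k = (341)/7; new y = k*10 = 341*10/7 = 3410/7
Step 2: Split 4:7, first share = 3410/7 * 4/11 = 1240/7
Final result = 1240/7

1240/7


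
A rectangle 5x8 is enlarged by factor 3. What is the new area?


Original dimensions: 5 x 8
Enlargement factor = 3
New width = 5 * 3 = 15
New height = 8 * 3 = 24
New area = 15 * 24 = 360

360


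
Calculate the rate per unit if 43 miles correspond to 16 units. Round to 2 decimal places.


Total miles = 43
Number of units = 16
Unit rate = 43 / 16
= 2.69 miles per unit

2.69


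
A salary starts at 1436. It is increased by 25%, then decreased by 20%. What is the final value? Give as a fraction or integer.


Start: 1436
Step 1: increase by 25% => multiply by 125/100
  1436 * 125/100 = 1795
Step 2: decrease by 20% => multiply by 80/100
  1795 * 80/100 = 1436
Final value = 1436

1436
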